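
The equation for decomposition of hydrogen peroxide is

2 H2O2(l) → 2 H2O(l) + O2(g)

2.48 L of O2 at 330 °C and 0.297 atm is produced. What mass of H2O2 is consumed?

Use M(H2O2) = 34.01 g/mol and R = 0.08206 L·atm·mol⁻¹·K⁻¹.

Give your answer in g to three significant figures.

n(O2) = PV/RT = (0.297 × 2.48) / (0.08206 × 603.15) = 0.01488 mol
n(H2O2) = (2/1) × 0.01488 = 0.02976 mol
m(H2O2) = 0.02976 × 34.01 = 1.012 g

1.01 g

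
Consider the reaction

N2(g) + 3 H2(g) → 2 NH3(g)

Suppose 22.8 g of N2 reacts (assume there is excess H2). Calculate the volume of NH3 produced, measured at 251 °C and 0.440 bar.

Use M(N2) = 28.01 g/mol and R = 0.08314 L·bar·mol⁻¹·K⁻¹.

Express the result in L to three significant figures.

161 L

n(N2) = 22.80 / 28.01 = 0.8140 mol
n(NH3) = (2/1) × 0.8140 = 1.628 mol
V = nRT/P = 1.628 × 0.08314 × 524.15 / 0.440 = 161.2 L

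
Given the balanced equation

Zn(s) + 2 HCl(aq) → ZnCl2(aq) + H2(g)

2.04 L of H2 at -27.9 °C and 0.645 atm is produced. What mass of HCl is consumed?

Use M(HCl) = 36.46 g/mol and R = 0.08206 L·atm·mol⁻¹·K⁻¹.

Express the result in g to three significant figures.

4.77 g

n(H2) = PV/RT = (0.645 × 2.04) / (0.08206 × 245.25) = 0.06538 mol
n(HCl) = (2/1) × 0.06538 = 0.1308 mol
m(HCl) = 0.1308 × 36.46 = 4.769 g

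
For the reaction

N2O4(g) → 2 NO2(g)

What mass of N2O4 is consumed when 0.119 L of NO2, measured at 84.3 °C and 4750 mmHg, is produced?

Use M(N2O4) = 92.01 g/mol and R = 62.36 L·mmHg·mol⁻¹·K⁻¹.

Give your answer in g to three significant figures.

1.17 g

n(NO2) = PV/RT = (4750 × 0.119) / (62.36 × 357.45) = 0.02536 mol
n(N2O4) = (1/2) × 0.02536 = 0.01268 mol
m(N2O4) = 0.01268 × 92.01 = 1.167 g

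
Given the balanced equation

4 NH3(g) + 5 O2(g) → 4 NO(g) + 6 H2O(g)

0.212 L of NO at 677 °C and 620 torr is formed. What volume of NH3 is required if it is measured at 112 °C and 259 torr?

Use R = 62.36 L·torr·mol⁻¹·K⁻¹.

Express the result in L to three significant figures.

0.206 L

n(NO) = PV/RT = (620 × 0.212) / (62.36 × 950.15) = 0.002218 mol
n(NH3) = (4/4) × 0.002218 = 0.002218 mol
V = nRT/P = 0.002218 × 62.36 × 385.15 / 259 = 0.2057 L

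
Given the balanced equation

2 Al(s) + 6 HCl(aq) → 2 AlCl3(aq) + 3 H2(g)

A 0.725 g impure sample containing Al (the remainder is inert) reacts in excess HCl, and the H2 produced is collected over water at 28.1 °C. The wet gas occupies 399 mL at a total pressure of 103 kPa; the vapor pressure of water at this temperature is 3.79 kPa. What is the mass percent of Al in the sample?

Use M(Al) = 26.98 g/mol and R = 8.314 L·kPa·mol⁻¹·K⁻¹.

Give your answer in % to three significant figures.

P(H2) = 103 − 3.79 = 99.21 kPa
n(H2) = PV/RT = (99.21 × 0.3990) / (8.314 × 301.25) = 0.01580 mol
n(Al) = (2/3) × 0.01580 = 0.01053 mol
m(Al) = 0.01053 × 26.98 = 0.2841 g
%Al = 0.2841 / 0.725 × 100 = 39.19%

39.2 %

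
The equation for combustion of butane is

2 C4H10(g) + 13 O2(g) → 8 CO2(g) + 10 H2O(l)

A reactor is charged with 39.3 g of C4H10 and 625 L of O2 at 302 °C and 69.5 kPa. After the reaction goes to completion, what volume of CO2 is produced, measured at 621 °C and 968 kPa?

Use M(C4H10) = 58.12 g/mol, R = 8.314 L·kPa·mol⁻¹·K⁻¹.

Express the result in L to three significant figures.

n(C4H10) = 39.3 / 58.12 = 0.6762 mol
n(O2) = PV/RT = (69.5 × 625) / (8.314 × 575.15) = 9.084 mol
For 0.6762 mol C4H10, stoichiometry requires (13/2) × 0.6762 = 4.395 mol O2; 9.084 mol is available, so C4H10 is limiting.
n(CO2) = (8/2) × 0.6762 = 2.705 mol
V(CO2) = nRT/P = 2.705 × 8.314 × 894.15 / 968 = 20.77 L

20.8 L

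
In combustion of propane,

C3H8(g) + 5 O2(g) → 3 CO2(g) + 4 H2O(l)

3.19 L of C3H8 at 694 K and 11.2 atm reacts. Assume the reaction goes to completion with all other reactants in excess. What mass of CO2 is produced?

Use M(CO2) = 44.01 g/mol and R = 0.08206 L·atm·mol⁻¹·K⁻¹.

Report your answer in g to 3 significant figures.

82.8 g

n(C3H8) = PV/RT = (11.2 × 3.19) / (0.08206 × 694) = 0.6274 mol
n(CO2) = (3/1) × 0.6274 = 1.882 mol
m(CO2) = 1.882 × 44.01 = 82.83 g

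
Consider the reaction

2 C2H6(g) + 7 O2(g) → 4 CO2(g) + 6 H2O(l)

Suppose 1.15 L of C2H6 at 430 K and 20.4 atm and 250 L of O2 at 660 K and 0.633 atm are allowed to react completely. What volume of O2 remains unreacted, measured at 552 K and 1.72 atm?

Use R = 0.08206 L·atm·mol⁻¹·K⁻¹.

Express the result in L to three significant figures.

15.7 L

n(C2H6) = PV/RT = (20.4 × 1.15) / (0.08206 × 430) = 0.6649 mol
n(O2) = PV/RT = (0.633 × 250) / (0.08206 × 660) = 2.922 mol
For 0.6649 mol C2H6, stoichiometry requires (7/2) × 0.6649 = 2.327 mol O2; 2.922 mol is available, so C2H6 is limiting.
n(O2) consumed = (7/2) × 0.6649 = 2.327 mol; remaining = 2.922 − 2.327 = 0.5950 mol
V(O2) = nRT/P = 0.5950 × 0.08206 × 552 / 1.72 = 15.67 L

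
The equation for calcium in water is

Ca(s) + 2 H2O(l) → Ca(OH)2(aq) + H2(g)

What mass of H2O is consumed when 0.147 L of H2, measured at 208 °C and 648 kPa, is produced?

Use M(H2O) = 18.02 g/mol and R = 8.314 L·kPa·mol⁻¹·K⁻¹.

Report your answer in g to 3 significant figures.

n(H2) = PV/RT = (648 × 0.147) / (8.314 × 481.15) = 0.02381 mol
n(H2O) = (2/1) × 0.02381 = 0.04762 mol
m(H2O) = 0.04762 × 18.02 = 0.8581 g

0.858 g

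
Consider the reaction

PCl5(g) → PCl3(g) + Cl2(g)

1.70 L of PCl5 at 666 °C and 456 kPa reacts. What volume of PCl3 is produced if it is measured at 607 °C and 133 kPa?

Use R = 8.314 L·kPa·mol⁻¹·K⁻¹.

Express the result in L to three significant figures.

5.46 L

n(PCl5) = PV/RT = (456 × 1.70) / (8.314 × 939.15) = 0.09928 mol
n(PCl3) = (1/1) × 0.09928 = 0.09928 mol
V = nRT/P = 0.09928 × 8.314 × 880.15 / 133 = 5.462 L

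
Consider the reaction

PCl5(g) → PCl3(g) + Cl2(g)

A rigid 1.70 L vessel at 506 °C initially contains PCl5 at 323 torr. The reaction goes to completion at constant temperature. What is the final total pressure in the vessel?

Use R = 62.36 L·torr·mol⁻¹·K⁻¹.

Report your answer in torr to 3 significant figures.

Since T and V are fixed, P_final/P_initial = n_final/n_initial = 2/1.
P_final = (2/1) × 323 = 646.0 torr

646 torr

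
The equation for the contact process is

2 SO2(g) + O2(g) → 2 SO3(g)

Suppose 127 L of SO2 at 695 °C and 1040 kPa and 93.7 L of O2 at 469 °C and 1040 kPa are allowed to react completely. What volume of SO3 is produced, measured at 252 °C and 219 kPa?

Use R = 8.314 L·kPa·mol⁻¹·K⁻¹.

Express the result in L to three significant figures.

n(SO2) = PV/RT = (1040 × 127) / (8.314 × 968.15) = 16.41 mol
n(O2) = PV/RT = (1040 × 93.7) / (8.314 × 742.15) = 15.79 mol
For 16.41 mol SO2, stoichiometry requires (1/2) × 16.41 = 8.205 mol O2; 15.79 mol is available, so SO2 is limiting.
n(SO3) = (2/2) × 16.41 = 16.41 mol
V(SO3) = nRT/P = 16.41 × 8.314 × 525.15 / 219 = 327.2 L

327 L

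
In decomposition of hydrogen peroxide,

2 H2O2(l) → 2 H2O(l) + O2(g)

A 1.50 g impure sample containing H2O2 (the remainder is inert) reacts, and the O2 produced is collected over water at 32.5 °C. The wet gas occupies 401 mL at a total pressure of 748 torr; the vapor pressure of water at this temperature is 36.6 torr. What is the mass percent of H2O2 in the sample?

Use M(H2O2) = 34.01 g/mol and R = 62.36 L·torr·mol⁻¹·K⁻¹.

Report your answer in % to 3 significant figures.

67.9 %

P(O2) = 748 − 36.6 = 711.4 torr
n(O2) = PV/RT = (711.4 × 0.4010) / (62.36 × 305.65) = 0.01497 mol
n(H2O2) = (2/1) × 0.01497 = 0.02994 mol
m(H2O2) = 0.02994 × 34.01 = 1.018 g
%H2O2 = 1.018 / 1.50 × 100 = 67.87%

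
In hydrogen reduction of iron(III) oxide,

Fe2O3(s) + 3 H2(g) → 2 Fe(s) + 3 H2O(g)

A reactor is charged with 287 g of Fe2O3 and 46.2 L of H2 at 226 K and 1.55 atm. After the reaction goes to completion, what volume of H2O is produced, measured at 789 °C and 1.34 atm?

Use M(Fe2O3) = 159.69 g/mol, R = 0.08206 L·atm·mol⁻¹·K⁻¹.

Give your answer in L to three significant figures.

n(Fe2O3) = 287 / 159.69 = 1.797 mol
n(H2) = PV/RT = (1.55 × 46.2) / (0.08206 × 226) = 3.861 mol
For 1.797 mol Fe2O3, stoichiometry requires (3/1) × 1.797 = 5.391 mol H2; 3.861 mol is available, so H2 is limiting.
n(H2O) = (3/3) × 3.861 = 3.861 mol
V(H2O) = nRT/P = 3.861 × 0.08206 × 1062.15 / 1.34 = 251.1 L

251 L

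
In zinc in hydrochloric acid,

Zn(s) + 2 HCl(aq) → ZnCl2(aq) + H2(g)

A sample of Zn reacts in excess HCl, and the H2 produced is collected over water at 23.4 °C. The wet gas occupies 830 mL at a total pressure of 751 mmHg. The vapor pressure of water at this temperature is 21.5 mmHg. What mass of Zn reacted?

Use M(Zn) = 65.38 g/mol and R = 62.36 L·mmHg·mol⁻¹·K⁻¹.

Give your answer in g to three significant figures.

2.14 g

P(H2) = 751 − 21.5 = 729.5 mmHg
n(H2) = PV/RT = (729.5 × 0.8300) / (62.36 × 296.55) = 0.03274 mol
n(Zn) = (1/1) × 0.03274 = 0.03274 mol
m(Zn) = 0.03274 × 65.38 = 2.141 g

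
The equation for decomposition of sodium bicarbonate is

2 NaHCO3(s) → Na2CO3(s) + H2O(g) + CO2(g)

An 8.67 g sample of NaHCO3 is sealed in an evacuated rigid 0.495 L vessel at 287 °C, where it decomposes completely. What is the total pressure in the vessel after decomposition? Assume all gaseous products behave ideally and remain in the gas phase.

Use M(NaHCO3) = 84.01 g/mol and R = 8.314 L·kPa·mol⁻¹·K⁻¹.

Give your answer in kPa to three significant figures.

n(NaHCO3) = 8.67 / 84.01 = 0.1032 mol
n(gas produced) = (2/2) × 0.1032 = 0.1032 mol
P = nRT/V = 0.1032 × 8.314 × 560.15 / 0.495 = 970.9 kPa

971 kPa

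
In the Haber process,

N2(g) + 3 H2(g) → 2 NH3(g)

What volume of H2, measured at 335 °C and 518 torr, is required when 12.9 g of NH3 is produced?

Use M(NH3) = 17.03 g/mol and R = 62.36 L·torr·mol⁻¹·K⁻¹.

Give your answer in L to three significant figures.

83.2 L

n(NH3) = 12.90 / 17.03 = 0.7575 mol
n(H2) = (3/2) × 0.7575 = 1.136 mol
V = nRT/P = 1.136 × 62.36 × 608.15 / 518 = 83.17 L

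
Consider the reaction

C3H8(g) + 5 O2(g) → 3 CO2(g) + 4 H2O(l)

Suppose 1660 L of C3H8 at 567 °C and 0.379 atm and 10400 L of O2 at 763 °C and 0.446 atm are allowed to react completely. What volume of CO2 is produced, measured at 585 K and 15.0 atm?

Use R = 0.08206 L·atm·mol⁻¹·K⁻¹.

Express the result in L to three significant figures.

n(C3H8) = PV/RT = (0.379 × 1660) / (0.08206 × 840.15) = 9.126 mol
n(O2) = PV/RT = (0.446 × 10400) / (0.08206 × 1036.15) = 54.55 mol
For 9.126 mol C3H8, stoichiometry requires (5/1) × 9.126 = 45.63 mol O2; 54.55 mol is available, so C3H8 is limiting.
n(CO2) = (3/1) × 9.126 = 27.38 mol
V(CO2) = nRT/P = 27.38 × 0.08206 × 585 / 15.0 = 87.63 L

87.6 L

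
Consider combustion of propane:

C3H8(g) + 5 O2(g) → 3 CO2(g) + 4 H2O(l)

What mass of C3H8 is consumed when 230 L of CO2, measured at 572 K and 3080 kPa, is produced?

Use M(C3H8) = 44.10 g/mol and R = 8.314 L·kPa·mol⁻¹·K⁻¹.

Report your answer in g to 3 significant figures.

2190 g

n(CO2) = PV/RT = (3080 × 230) / (8.314 × 572) = 149.0 mol
n(C3H8) = (1/3) × 149.0 = 49.67 mol
m(C3H8) = 49.67 × 44.10 = 2190 g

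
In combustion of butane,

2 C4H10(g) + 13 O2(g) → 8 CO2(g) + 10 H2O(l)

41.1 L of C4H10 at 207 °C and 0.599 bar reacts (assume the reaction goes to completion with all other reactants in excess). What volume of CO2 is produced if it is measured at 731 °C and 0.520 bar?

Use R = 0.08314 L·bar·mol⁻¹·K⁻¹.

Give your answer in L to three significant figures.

n(C4H10) = PV/RT = (0.599 × 41.1) / (0.08314 × 480.15) = 0.6167 mol
n(CO2) = (8/2) × 0.6167 = 2.467 mol
V = nRT/P = 2.467 × 0.08314 × 1004.15 / 0.520 = 396.1 L

396 L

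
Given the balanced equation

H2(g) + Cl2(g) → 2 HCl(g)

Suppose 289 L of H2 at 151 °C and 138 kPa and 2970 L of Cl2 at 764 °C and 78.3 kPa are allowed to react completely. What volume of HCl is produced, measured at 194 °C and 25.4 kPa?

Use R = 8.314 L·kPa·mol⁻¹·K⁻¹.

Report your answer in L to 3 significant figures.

n(H2) = PV/RT = (138 × 289) / (8.314 × 424.15) = 11.31 mol
n(Cl2) = PV/RT = (78.3 × 2970) / (8.314 × 1037.15) = 26.97 mol
For 11.31 mol H2, stoichiometry requires (1/1) × 11.31 = 11.31 mol Cl2; 26.97 mol is available, so H2 is limiting.
n(HCl) = (2/1) × 11.31 = 22.62 mol
V(HCl) = nRT/P = 22.62 × 8.314 × 467.15 / 25.4 = 3459 L

3460 L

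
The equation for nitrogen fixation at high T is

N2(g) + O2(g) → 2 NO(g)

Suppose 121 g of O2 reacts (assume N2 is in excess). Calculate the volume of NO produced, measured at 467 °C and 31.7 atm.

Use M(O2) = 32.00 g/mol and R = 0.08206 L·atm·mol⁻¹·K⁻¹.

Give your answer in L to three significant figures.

n(O2) = 121.0 / 32.00 = 3.781 mol
n(NO) = (2/1) × 3.781 = 7.562 mol
V = nRT/P = 7.562 × 0.08206 × 740.15 / 31.7 = 14.49 L

14.5 L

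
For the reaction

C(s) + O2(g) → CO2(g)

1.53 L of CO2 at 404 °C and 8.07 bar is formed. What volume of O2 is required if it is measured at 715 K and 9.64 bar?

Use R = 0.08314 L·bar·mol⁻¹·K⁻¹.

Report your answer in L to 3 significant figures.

1.35 L

n(CO2) = PV/RT = (8.07 × 1.53) / (0.08314 × 677.15) = 0.2193 mol
n(O2) = (1/1) × 0.2193 = 0.2193 mol
V = nRT/P = 0.2193 × 0.08314 × 715 / 9.64 = 1.352 L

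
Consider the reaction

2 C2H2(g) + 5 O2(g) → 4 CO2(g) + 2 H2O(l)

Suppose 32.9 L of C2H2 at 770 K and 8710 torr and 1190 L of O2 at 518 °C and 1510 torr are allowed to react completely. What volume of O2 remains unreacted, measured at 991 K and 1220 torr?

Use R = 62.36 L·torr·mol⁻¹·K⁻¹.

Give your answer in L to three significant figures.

1090 L

n(C2H2) = PV/RT = (8710 × 32.9) / (62.36 × 770) = 5.968 mol
n(O2) = PV/RT = (1510 × 1190) / (62.36 × 791.15) = 36.42 mol
For 5.968 mol C2H2, stoichiometry requires (5/2) × 5.968 = 14.92 mol O2; 36.42 mol is available, so C2H2 is limiting.
n(O2) consumed = (5/2) × 5.968 = 14.92 mol; remaining = 36.42 − 14.92 = 21.50 mol
V(O2) = nRT/P = 21.50 × 62.36 × 991 / 1220 = 1089 L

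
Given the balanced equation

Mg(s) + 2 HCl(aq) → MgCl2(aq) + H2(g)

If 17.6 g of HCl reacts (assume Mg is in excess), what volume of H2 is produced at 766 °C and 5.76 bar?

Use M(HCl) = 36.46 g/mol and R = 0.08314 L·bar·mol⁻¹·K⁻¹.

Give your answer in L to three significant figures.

n(HCl) = 17.60 / 36.46 = 0.4827 mol
n(H2) = (1/2) × 0.4827 = 0.2414 mol
V = nRT/P = 0.2414 × 0.08314 × 1039.15 / 5.76 = 3.621 L

3.62 L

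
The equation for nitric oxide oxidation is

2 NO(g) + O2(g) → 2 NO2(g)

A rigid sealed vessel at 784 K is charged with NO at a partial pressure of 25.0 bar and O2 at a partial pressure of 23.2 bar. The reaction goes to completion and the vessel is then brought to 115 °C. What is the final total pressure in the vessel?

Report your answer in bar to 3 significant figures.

Because the vessel is rigid and T is held at 784 K, work the stoichiometry in partial pressures (P_i = n_iRT/V).
P(O2) required for 25.0 bar of NO = (1/2) × 25.0 = 12.50 bar; available 23.2 bar, so NO is limiting.
P(O2) remaining = 23.2 − (1/2) × 25.0 = 10.70 bar
P(gaseous products) = (2)/2 × 25.0 = 25.00 bar
P_total at 784 K = 10.70 + 25.00 = 35.70 bar
Scaling to 115 °C: P = 35.70 × 388.15/784 = 17.67 bar

17.7 bar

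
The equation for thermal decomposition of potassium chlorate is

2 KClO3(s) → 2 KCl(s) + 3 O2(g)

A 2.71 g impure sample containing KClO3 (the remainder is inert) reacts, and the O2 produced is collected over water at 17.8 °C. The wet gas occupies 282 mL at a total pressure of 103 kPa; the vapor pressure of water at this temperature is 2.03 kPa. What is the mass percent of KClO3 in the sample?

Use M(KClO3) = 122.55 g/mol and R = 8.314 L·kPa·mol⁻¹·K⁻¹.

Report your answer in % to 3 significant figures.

P(O2) = 103 − 2.03 = 101.0 kPa
n(O2) = PV/RT = (101.0 × 0.2820) / (8.314 × 290.95) = 0.01177 mol
n(KClO3) = (2/3) × 0.01177 = 0.007847 mol
m(KClO3) = 0.007847 × 122.55 = 0.9616 g
%KClO3 = 0.9616 / 2.71 × 100 = 35.48%

35.5 %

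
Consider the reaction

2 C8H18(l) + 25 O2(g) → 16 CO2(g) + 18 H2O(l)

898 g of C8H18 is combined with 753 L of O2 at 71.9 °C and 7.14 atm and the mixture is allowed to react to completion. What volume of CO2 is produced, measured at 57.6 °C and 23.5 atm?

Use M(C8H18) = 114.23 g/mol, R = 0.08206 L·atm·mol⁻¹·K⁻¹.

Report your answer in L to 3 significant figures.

72.6 L

n(C8H18) = 898 / 114.23 = 7.861 mol
n(O2) = PV/RT = (7.14 × 753) / (0.08206 × 345.05) = 189.9 mol
For 7.861 mol C8H18, stoichiometry requires (25/2) × 7.861 = 98.26 mol O2; 189.9 mol is available, so C8H18 is limiting.
n(CO2) = (16/2) × 7.861 = 62.89 mol
V(CO2) = nRT/P = 62.89 × 0.08206 × 330.75 / 23.5 = 72.63 L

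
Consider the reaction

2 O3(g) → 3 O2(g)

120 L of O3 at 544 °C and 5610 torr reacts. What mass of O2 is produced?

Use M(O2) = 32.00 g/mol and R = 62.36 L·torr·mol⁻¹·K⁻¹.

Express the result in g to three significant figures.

634 g

n(O3) = PV/RT = (5610 × 120) / (62.36 × 817.15) = 13.21 mol
n(O2) = (3/2) × 13.21 = 19.82 mol
m(O2) = 19.82 × 32.00 = 634.2 g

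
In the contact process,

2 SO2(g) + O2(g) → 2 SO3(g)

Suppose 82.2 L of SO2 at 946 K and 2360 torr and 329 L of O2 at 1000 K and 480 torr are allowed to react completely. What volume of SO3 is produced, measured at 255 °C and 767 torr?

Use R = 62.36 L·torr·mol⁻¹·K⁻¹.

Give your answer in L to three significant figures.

141 L

n(SO2) = PV/RT = (2360 × 82.2) / (62.36 × 946) = 3.288 mol
n(O2) = PV/RT = (480 × 329) / (62.36 × 1000) = 2.532 mol
For 3.288 mol SO2, stoichiometry requires (1/2) × 3.288 = 1.644 mol O2; 2.532 mol is available, so SO2 is limiting.
n(SO3) = (2/2) × 3.288 = 3.288 mol
V(SO3) = nRT/P = 3.288 × 62.36 × 528.15 / 767 = 141.2 L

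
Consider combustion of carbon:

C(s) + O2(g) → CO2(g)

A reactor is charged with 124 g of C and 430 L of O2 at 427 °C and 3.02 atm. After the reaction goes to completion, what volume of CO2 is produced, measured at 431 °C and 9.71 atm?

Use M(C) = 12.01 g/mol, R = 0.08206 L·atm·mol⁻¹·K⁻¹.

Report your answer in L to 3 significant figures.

61.4 L

n(C) = 124 / 12.01 = 10.32 mol
n(O2) = PV/RT = (3.02 × 430) / (0.08206 × 700.15) = 22.60 mol
For 10.32 mol C, stoichiometry requires (1/1) × 10.32 = 10.32 mol O2; 22.60 mol is available, so C is limiting.
n(CO2) = (1/1) × 10.32 = 10.32 mol
V(CO2) = nRT/P = 10.32 × 0.08206 × 704.15 / 9.71 = 61.41 L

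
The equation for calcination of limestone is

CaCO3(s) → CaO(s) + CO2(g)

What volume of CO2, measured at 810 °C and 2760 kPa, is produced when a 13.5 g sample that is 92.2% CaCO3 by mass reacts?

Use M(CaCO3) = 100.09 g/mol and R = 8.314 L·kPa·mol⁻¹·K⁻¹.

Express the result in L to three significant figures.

mass of CaCO3 = 13.5 × 92.2/100 = 12.45 g
n(CaCO3) = 12.45 / 100.09 = 0.1244 mol
n(CO2) = (1/1) × 0.1244 = 0.1244 mol
V = nRT/P = 0.1244 × 8.314 × 1083.15 / 2760 = 0.4059 L

0.406 L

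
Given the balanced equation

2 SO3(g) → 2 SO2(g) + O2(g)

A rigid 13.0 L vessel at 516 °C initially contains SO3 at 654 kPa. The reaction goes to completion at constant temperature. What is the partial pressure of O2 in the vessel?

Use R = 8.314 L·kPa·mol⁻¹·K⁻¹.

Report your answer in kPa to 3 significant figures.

327 kPa

n(SO3)₀ = PV/RT = (654 × 13.0) / (8.314 × 789.15) = 1.296 mol
n(O2) = (1/2) × 1.296 = 0.6480 mol
P(O2) = nRT/V = 0.6480 × 8.314 × 789.15 / 13.0 = 327.0 kPa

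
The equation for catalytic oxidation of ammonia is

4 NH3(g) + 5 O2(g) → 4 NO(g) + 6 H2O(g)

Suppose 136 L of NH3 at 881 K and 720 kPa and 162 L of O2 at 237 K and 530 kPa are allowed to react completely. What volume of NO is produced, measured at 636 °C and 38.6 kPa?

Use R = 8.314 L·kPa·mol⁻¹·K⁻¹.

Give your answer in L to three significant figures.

n(NH3) = PV/RT = (720 × 136) / (8.314 × 881) = 13.37 mol
n(O2) = PV/RT = (530 × 162) / (8.314 × 237) = 43.57 mol
For 13.37 mol NH3, stoichiometry requires (5/4) × 13.37 = 16.71 mol O2; 43.57 mol is available, so NH3 is limiting.
n(NO) = (4/4) × 13.37 = 13.37 mol
V(NO) = nRT/P = 13.37 × 8.314 × 909.15 / 38.6 = 2618 L

2620 L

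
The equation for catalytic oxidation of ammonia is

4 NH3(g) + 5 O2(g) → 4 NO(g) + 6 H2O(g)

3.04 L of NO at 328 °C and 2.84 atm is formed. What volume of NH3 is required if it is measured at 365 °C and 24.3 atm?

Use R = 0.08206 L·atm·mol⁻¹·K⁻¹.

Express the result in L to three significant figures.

n(NO) = PV/RT = (2.84 × 3.04) / (0.08206 × 601.15) = 0.1750 mol
n(NH3) = (4/4) × 0.1750 = 0.1750 mol
V = nRT/P = 0.1750 × 0.08206 × 638.15 / 24.3 = 0.3771 L

0.377 L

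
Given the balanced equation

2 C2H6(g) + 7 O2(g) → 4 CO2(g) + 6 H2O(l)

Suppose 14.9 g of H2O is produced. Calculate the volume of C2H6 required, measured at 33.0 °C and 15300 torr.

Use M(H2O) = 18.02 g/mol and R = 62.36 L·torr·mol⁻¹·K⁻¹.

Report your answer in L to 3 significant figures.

0.344 L

n(H2O) = 14.90 / 18.02 = 0.8269 mol
n(C2H6) = (2/6) × 0.8269 = 0.2756 mol
V = nRT/P = 0.2756 × 62.36 × 306.15 / 15300 = 0.3439 L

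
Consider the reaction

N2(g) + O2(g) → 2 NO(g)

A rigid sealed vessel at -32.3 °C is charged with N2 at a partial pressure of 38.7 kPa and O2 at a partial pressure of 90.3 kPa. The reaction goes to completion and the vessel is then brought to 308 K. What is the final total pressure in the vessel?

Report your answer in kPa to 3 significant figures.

165 kPa

At constant V, partial pressures at -32.3 °C are proportional to moles, so apply stoichiometry directly to pressures.
P(O2) required for 38.7 kPa of N2 = (1/1) × 38.7 = 38.70 kPa; available 90.3 kPa, so N2 is limiting.
P(O2) remaining = 90.3 − (1/1) × 38.7 = 51.60 kPa
P(gaseous products) = (2)/1 × 38.7 = 77.40 kPa
P_total at -32.3 °C = 51.60 + 77.40 = 129.0 kPa
Scaling to 308 K: P = 129.0 × 308/240.85 = 165.0 kPa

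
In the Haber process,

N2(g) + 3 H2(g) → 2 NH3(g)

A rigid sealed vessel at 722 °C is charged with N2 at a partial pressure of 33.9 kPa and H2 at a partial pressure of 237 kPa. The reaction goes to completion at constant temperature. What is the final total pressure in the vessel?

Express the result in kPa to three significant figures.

With V and T fixed, P_i ∝ n_i, so the mole ratios apply directly to partial pressures at 722 °C.
P(H2) required for 33.9 kPa of N2 = (3/1) × 33.9 = 101.7 kPa; available 237 kPa, so N2 is limiting.
P(H2) remaining = 237 − (3/1) × 33.9 = 135.3 kPa
P(gaseous products) = (2)/1 × 33.9 = 67.80 kPa
P_total at 722 °C = 135.3 + 67.80 = 203.1 kPa

203 kPa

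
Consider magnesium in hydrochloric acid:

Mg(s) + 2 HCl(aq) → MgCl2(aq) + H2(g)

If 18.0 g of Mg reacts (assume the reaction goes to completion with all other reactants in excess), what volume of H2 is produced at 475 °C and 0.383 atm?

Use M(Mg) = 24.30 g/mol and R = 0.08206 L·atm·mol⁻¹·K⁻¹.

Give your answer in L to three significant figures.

119 L

n(Mg) = 18.00 / 24.30 = 0.7407 mol
n(H2) = (1/1) × 0.7407 = 0.7407 mol
V = nRT/P = 0.7407 × 0.08206 × 748.15 / 0.383 = 118.7 L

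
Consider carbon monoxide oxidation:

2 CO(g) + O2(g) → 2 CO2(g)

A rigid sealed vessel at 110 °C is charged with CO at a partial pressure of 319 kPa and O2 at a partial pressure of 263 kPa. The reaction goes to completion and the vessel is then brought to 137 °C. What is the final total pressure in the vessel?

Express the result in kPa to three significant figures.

At constant V, partial pressures at 110 °C are proportional to moles, so apply stoichiometry directly to pressures.
P(O2) required for 319 kPa of CO = (1/2) × 319 = 159.5 kPa; available 263 kPa, so CO is limiting.
P(O2) remaining = 263 − (1/2) × 319 = 103.5 kPa
P(gaseous products) = (2)/2 × 319 = 319.0 kPa
P_total at 110 °C = 103.5 + 319.0 = 422.5 kPa
Scaling to 137 °C: P = 422.5 × 410.15/383.15 = 452.3 kPa

452 kPa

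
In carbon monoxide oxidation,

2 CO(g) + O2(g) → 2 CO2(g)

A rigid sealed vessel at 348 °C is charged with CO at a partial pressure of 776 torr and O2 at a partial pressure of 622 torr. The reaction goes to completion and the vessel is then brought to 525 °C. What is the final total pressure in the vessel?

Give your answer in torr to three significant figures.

At constant V, partial pressures at 348 °C are proportional to moles, so apply stoichiometry directly to pressures.
P(O2) required for 776 torr of CO = (1/2) × 776 = 388.0 torr; available 622 torr, so CO is limiting.
P(O2) remaining = 622 − (1/2) × 776 = 234.0 torr
P(gaseous products) = (2)/2 × 776 = 776.0 torr
P_total at 348 °C = 234.0 + 776.0 = 1010 torr
Scaling to 525 °C: P = 1010 × 798.15/621.15 = 1298 torr

1300 torr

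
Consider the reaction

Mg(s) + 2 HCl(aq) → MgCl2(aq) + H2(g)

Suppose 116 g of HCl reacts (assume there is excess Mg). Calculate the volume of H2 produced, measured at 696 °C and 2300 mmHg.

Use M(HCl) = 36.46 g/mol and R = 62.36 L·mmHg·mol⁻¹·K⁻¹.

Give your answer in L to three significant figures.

41.8 L

n(HCl) = 116.0 / 36.46 = 3.182 mol
n(H2) = (1/2) × 3.182 = 1.591 mol
V = nRT/P = 1.591 × 62.36 × 969.15 / 2300 = 41.81 L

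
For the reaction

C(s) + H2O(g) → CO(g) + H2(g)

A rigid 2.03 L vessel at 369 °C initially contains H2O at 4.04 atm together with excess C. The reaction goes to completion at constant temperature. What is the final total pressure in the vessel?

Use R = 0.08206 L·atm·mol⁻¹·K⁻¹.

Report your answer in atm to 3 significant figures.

Since T and V are fixed, P_final/P_initial = n_final/n_initial = 2/1.
P_final = (2/1) × 4.04 = 8.080 atm

8.08 atm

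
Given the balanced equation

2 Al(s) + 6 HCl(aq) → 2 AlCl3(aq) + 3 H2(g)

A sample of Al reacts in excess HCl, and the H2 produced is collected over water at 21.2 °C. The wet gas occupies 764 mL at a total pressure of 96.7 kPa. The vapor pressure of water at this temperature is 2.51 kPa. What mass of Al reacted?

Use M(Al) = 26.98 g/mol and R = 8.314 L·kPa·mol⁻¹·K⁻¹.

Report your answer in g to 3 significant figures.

0.529 g

P(H2) = 96.7 − 2.51 = 94.19 kPa
n(H2) = PV/RT = (94.19 × 0.7640) / (8.314 × 294.35) = 0.02941 mol
n(Al) = (2/3) × 0.02941 = 0.01961 mol
m(Al) = 0.01961 × 26.98 = 0.5291 g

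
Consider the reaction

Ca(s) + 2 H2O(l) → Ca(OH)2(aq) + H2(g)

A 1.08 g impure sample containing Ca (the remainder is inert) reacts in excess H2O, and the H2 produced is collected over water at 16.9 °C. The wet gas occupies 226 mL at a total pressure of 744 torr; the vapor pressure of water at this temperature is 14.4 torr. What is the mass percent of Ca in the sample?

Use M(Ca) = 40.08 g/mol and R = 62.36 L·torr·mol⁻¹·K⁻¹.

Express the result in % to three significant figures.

33.8 %

P(H2) = 744 − 14.4 = 729.6 torr
n(H2) = PV/RT = (729.6 × 0.2260) / (62.36 × 290.05) = 0.009116 mol
n(Ca) = (1/1) × 0.009116 = 0.009116 mol
m(Ca) = 0.009116 × 40.08 = 0.3654 g
%Ca = 0.3654 / 1.08 × 100 = 33.83%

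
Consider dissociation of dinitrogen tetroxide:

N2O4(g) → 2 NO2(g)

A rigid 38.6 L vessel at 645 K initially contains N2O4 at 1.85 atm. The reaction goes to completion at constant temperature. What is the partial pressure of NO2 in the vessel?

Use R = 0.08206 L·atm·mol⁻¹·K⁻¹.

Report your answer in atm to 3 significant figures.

n(N2O4)₀ = PV/RT = (1.85 × 38.6) / (0.08206 × 645) = 1.349 mol
n(NO2) = (2/1) × 1.349 = 2.698 mol
P(NO2) = nRT/V = 2.698 × 0.08206 × 645 / 38.6 = 3.700 atm

3.70 atm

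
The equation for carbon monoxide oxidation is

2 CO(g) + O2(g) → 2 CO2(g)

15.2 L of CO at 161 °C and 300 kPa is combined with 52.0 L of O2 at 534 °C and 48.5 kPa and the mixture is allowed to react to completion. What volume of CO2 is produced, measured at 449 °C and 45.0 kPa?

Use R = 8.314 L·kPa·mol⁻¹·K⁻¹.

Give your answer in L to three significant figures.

100 L

n(CO) = PV/RT = (300 × 15.2) / (8.314 × 434.15) = 1.263 mol
n(O2) = PV/RT = (48.5 × 52.0) / (8.314 × 807.15) = 0.3758 mol
For 1.263 mol CO, stoichiometry requires (1/2) × 1.263 = 0.6315 mol O2; 0.3758 mol is available, so O2 is limiting.
n(CO2) = (2/1) × 0.3758 = 0.7516 mol
V(CO2) = nRT/P = 0.7516 × 8.314 × 722.15 / 45.0 = 100.3 L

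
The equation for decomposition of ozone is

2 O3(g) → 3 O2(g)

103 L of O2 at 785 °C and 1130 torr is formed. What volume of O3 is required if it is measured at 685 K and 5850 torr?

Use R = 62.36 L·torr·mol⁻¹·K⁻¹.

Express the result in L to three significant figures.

n(O2) = PV/RT = (1130 × 103) / (62.36 × 1058.15) = 1.764 mol
n(O3) = (2/3) × 1.764 = 1.176 mol
V = nRT/P = 1.176 × 62.36 × 685 / 5850 = 8.587 L

8.59 L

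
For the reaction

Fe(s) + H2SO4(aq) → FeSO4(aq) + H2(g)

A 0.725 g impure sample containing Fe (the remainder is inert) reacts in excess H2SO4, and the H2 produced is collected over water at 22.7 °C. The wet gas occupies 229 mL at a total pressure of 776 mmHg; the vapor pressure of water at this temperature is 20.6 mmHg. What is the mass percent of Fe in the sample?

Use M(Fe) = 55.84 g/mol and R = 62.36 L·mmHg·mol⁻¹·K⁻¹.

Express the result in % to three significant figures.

72.2 %

P(H2) = 776 − 20.6 = 755.4 mmHg
n(H2) = PV/RT = (755.4 × 0.2290) / (62.36 × 295.85) = 0.009376 mol
n(Fe) = (1/1) × 0.009376 = 0.009376 mol
m(Fe) = 0.009376 × 55.84 = 0.5236 g
%Fe = 0.5236 / 0.725 × 100 = 72.22%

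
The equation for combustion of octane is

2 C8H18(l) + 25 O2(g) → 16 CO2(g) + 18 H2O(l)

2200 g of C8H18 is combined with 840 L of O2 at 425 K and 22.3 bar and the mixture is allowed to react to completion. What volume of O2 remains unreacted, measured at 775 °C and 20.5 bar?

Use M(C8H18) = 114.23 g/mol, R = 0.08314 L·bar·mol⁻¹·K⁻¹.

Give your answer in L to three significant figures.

1230 L

n(C8H18) = 2200 / 114.23 = 19.26 mol
n(O2) = PV/RT = (22.3 × 840) / (0.08314 × 425) = 530.1 mol
For 19.26 mol C8H18, stoichiometry requires (25/2) × 19.26 = 240.8 mol O2; 530.1 mol is available, so C8H18 is limiting.
n(O2) consumed = (25/2) × 19.26 = 240.8 mol; remaining = 530.1 − 240.8 = 289.3 mol
V(O2) = nRT/P = 289.3 × 0.08314 × 1048.15 / 20.5 = 1230 L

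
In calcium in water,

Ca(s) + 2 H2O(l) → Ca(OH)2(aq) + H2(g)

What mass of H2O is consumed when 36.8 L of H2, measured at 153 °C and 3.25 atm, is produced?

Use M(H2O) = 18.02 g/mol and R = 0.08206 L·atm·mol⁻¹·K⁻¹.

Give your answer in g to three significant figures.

n(H2) = PV/RT = (3.25 × 36.8) / (0.08206 × 426.15) = 3.420 mol
n(H2O) = (2/1) × 3.420 = 6.840 mol
m(H2O) = 6.840 × 18.02 = 123.3 g

123 g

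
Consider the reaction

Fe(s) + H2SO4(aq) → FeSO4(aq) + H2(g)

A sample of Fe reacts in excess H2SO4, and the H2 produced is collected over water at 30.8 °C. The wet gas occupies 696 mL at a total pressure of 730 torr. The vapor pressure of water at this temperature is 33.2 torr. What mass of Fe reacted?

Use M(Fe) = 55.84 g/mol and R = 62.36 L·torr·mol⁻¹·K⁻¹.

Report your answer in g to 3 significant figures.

P(H2) = 730 − 33.2 = 696.8 torr
n(H2) = PV/RT = (696.8 × 0.6960) / (62.36 × 303.95) = 0.02559 mol
n(Fe) = (1/1) × 0.02559 = 0.02559 mol
m(Fe) = 0.02559 × 55.84 = 1.429 g

1.43 g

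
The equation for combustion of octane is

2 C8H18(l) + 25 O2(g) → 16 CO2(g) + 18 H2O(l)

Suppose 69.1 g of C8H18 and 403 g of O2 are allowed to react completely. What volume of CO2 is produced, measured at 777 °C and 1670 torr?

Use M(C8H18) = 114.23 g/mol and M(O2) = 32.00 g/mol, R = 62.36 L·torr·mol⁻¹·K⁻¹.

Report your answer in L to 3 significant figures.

190 L

n(C8H18) = 69.1 / 114.23 = 0.6049 mol
n(O2) = 403 / 32.00 = 12.59 mol
For 0.6049 mol C8H18, stoichiometry requires (25/2) × 0.6049 = 7.561 mol O2; 12.59 mol is available, so C8H18 is limiting.
n(CO2) = (16/2) × 0.6049 = 4.839 mol
V(CO2) = nRT/P = 4.839 × 62.36 × 1050.15 / 1670 = 189.8 L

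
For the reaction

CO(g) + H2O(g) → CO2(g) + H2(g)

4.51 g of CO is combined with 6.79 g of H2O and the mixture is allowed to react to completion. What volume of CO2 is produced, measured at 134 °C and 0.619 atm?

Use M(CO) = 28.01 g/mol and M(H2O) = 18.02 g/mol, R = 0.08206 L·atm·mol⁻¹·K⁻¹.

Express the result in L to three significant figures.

8.69 L

n(CO) = 4.51 / 28.01 = 0.1610 mol
n(H2O) = 6.79 / 18.02 = 0.3768 mol
For 0.1610 mol CO, stoichiometry requires (1/1) × 0.1610 = 0.1610 mol H2O; 0.3768 mol is available, so CO is limiting.
n(CO2) = (1/1) × 0.1610 = 0.1610 mol
V(CO2) = nRT/P = 0.1610 × 0.08206 × 407.15 / 0.619 = 8.690 L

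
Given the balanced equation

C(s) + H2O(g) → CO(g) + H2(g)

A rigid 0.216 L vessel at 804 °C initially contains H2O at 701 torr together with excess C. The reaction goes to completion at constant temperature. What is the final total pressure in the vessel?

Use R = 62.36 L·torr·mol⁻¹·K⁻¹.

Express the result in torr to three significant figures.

At constant T and V, P ∝ n(gas): 1 mol gas → 2 mol gas.
P_final = (2/1) × 701 = 1402 torr

1400 torr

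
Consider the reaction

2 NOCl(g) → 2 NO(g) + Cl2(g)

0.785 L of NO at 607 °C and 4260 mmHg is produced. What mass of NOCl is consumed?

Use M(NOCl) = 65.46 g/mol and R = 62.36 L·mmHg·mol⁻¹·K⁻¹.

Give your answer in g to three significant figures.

3.99 g

n(NO) = PV/RT = (4260 × 0.785) / (62.36 × 880.15) = 0.06093 mol
n(NOCl) = (2/2) × 0.06093 = 0.06093 mol
m(NOCl) = 0.06093 × 65.46 = 3.988 g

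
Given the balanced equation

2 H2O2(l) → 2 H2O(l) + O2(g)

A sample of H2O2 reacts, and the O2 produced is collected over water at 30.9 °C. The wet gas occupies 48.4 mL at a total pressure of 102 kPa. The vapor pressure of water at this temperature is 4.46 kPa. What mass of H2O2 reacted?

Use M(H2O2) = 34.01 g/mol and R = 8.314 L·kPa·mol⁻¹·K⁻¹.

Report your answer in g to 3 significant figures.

P(O2) = 102 − 4.46 = 97.54 kPa
n(O2) = PV/RT = (97.54 × 0.04840) / (8.314 × 304.05) = 0.001868 mol
n(H2O2) = (2/1) × 0.001868 = 0.003736 mol
m(H2O2) = 0.003736 × 34.01 = 0.1271 g

0.127 g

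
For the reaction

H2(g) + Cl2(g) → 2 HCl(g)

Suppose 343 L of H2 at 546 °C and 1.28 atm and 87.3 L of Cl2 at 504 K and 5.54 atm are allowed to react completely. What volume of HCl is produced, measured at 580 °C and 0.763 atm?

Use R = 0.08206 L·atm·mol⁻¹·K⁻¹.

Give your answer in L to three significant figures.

n(H2) = PV/RT = (1.28 × 343) / (0.08206 × 819.15) = 6.531 mol
n(Cl2) = PV/RT = (5.54 × 87.3) / (0.08206 × 504) = 11.69 mol
For 6.531 mol H2, stoichiometry requires (1/1) × 6.531 = 6.531 mol Cl2; 11.69 mol is available, so H2 is limiting.
n(HCl) = (2/1) × 6.531 = 13.06 mol
V(HCl) = nRT/P = 13.06 × 0.08206 × 853.15 / 0.763 = 1198 L

1200 L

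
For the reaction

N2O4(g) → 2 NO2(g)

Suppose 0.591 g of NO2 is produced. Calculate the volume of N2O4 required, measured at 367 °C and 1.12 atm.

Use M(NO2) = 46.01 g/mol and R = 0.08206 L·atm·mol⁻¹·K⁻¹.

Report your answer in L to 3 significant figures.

0.301 L

n(NO2) = 0.5910 / 46.01 = 0.01285 mol
n(N2O4) = (1/2) × 0.01285 = 0.006425 mol
V = nRT/P = 0.006425 × 0.08206 × 640.15 / 1.12 = 0.3013 L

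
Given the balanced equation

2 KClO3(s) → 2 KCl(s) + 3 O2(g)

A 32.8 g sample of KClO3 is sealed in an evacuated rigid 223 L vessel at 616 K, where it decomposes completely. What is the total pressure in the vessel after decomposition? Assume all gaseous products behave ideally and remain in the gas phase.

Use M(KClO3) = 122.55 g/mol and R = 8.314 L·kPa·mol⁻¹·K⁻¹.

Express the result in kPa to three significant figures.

n(KClO3) = 32.8 / 122.55 = 0.2676 mol
n(gas produced) = (3/2) × 0.2676 = 0.4014 mol
P = nRT/V = 0.4014 × 8.314 × 616 / 223 = 9.219 kPa

9.22 kPa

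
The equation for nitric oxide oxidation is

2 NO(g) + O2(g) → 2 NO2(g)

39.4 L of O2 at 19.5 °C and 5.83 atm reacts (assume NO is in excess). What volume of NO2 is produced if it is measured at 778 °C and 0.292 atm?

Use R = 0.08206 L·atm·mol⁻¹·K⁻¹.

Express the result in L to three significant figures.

5650 L

n(O2) = PV/RT = (5.83 × 39.4) / (0.08206 × 292.65) = 9.565 mol
n(NO2) = (2/1) × 9.565 = 19.13 mol
V = nRT/P = 19.13 × 0.08206 × 1051.15 / 0.292 = 5651 L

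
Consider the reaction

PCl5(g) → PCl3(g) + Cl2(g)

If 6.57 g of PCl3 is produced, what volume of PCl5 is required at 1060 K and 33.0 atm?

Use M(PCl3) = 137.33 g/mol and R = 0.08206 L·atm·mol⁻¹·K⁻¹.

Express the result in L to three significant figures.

n(PCl3) = 6.570 / 137.33 = 0.04784 mol
n(PCl5) = (1/1) × 0.04784 = 0.04784 mol
V = nRT/P = 0.04784 × 0.08206 × 1060 / 33.0 = 0.1261 L

0.126 L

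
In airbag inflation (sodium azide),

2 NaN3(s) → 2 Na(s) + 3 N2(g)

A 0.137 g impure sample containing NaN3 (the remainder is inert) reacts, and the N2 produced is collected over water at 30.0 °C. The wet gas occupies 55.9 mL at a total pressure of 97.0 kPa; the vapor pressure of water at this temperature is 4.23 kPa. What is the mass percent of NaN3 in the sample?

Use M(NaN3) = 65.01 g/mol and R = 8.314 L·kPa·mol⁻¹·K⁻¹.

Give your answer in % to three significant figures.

P(N2) = 97.0 − 4.23 = 92.77 kPa
n(N2) = PV/RT = (92.77 × 0.05590) / (8.314 × 303.15) = 0.002058 mol
n(NaN3) = (2/3) × 0.002058 = 0.001372 mol
m(NaN3) = 0.001372 × 65.01 = 0.08919 g
%NaN3 = 0.08919 / 0.137 × 100 = 65.10%

65.1 %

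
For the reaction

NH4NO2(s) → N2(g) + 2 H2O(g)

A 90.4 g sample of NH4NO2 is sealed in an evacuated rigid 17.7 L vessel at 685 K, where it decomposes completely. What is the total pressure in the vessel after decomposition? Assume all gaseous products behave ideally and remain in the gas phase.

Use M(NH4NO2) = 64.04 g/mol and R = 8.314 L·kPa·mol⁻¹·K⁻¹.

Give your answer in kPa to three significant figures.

n(NH4NO2) = 90.4 / 64.04 = 1.412 mol
n(gas produced) = (3/1) × 1.412 = 4.236 mol
P = nRT/V = 4.236 × 8.314 × 685 / 17.7 = 1363 kPa

1360 kPa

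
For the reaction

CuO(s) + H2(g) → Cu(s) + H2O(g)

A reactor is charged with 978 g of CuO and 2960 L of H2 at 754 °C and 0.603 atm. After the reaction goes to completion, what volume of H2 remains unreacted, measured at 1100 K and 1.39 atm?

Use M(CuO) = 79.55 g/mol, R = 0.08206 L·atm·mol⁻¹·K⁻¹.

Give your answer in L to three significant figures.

n(CuO) = 978 / 79.55 = 12.29 mol
n(H2) = PV/RT = (0.603 × 2960) / (0.08206 × 1027.15) = 21.18 mol
For 12.29 mol CuO, stoichiometry requires (1/1) × 12.29 = 12.29 mol H2; 21.18 mol is available, so CuO is limiting.
n(H2) consumed = (1/1) × 12.29 = 12.29 mol; remaining = 21.18 − 12.29 = 8.890 mol
V(H2) = nRT/P = 8.890 × 0.08206 × 1100 / 1.39 = 577.3 L

577 L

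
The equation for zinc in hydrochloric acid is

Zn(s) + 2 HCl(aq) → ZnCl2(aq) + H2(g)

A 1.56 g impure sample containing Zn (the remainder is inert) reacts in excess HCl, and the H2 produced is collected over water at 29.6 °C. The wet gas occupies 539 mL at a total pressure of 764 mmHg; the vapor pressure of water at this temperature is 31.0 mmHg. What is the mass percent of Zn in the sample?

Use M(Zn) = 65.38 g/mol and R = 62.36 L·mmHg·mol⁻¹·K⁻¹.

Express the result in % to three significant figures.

P(H2) = 764 − 31.0 = 733.0 mmHg
n(H2) = PV/RT = (733.0 × 0.5390) / (62.36 × 302.75) = 0.02093 mol
n(Zn) = (1/1) × 0.02093 = 0.02093 mol
m(Zn) = 0.02093 × 65.38 = 1.368 g
%Zn = 1.368 / 1.56 × 100 = 87.69%

87.7 %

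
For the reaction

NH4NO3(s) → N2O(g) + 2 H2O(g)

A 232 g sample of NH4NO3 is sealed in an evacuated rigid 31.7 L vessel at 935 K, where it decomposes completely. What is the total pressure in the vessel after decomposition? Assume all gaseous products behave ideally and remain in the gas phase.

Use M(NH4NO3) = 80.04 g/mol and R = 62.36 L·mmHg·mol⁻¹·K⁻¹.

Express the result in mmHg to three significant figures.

n(NH4NO3) = 232 / 80.04 = 2.899 mol
n(gas produced) = (3/1) × 2.899 = 8.697 mol
P = nRT/V = 8.697 × 62.36 × 935 / 31.7 = 16000 mmHg

16000 mmHg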